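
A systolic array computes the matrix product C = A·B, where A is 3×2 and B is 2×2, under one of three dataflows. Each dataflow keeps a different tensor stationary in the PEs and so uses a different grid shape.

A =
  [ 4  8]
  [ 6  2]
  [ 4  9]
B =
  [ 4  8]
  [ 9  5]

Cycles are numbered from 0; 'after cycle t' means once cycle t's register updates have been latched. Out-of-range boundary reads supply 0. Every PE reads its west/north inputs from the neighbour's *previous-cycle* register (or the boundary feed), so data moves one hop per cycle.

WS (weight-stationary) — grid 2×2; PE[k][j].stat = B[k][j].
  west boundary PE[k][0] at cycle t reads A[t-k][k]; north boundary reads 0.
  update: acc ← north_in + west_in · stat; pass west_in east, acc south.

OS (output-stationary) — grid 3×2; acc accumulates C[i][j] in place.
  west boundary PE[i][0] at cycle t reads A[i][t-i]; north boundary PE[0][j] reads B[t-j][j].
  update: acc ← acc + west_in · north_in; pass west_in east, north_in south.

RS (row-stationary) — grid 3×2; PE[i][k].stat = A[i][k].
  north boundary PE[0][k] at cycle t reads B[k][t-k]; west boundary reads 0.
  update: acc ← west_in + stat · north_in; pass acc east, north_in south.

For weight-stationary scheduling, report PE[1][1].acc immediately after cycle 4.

PE[1][1].acc = 77

WS 2×2: PE[1][1] cycle-by-cycle (with neighbour feeds):
  step 0 · PE0,1: acc=0; fwd→0 fwd↓0
  step 0 · PE1,0: acc=0; fwd→0 fwd↓0
  step 0 · PE1,1: acc=0; fwd→0 fwd↓0
  step 1 · PE0,1: acc=32; fwd→4 fwd↓32
  step 1 · PE1,0: acc=88; fwd→8 fwd↓88
  step 1 · PE1,1: acc=0; fwd→0 fwd↓0
  step 2 · PE0,1: acc=48; fwd→6 fwd↓48
  step 2 · PE1,0: acc=42; fwd→2 fwd↓42
  step 2 · PE1,1: acc=72; fwd→8 fwd↓72
  step 3 · PE0,1: acc=32; fwd→4 fwd↓32
  step 3 · PE1,0: acc=97; fwd→9 fwd↓97
  step 3 · PE1,1: acc=58; fwd→2 fwd↓58
  step 4 · PE0,1: acc=0; fwd→0 fwd↓0
  step 4 · PE1,0: acc=0; fwd→0 fwd↓0
  step 4 · PE1,1: acc=77; fwd→9 fwd↓77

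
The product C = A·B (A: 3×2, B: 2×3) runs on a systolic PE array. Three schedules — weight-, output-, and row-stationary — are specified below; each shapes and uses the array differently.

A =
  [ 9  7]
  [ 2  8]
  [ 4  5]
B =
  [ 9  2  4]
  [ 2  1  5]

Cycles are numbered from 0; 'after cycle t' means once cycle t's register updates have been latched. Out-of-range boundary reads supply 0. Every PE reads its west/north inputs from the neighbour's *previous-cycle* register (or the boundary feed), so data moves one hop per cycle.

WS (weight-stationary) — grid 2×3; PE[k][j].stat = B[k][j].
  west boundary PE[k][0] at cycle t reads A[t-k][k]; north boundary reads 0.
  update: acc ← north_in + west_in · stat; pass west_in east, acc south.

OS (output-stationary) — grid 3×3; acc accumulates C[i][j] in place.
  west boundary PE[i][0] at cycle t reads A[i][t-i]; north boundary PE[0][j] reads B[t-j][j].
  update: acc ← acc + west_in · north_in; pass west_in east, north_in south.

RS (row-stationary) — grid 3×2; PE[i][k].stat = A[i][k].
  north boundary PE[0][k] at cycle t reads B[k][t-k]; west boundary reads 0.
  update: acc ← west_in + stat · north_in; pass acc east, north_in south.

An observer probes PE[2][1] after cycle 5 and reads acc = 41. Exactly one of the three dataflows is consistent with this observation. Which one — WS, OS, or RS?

dataflow = RS

WS: PE[2][1] is outside its 2×3 grid.
OS [3×3] PE[2][1] across cycles:
  step 0 · PE2,1: acc=0; fwd→0 fwd↓0
  step 1 · PE2,1: acc=0; fwd→0 fwd↓0
  step 2 · PE2,1: acc=0; fwd→0 fwd↓0
  step 3 · PE2,1: acc=8; fwd→4 fwd↓2
  step 4 · PE2,1: acc=13; fwd→5 fwd↓1
  step 5 · PE2,1: acc=13; fwd→0 fwd↓0
RS [3×2] PE[2][1] across cycles:
  step 0 · PE2,1: acc=0; fwd→0 fwd↓0
  step 1 · PE2,1: acc=0; fwd→0 fwd↓0
  step 2 · PE2,1: acc=0; fwd→0 fwd↓0
  step 3 · PE2,1: acc=46; fwd→46 fwd↓2
  step 4 · PE2,1: acc=13; fwd→13 fwd↓1
  step 5 · PE2,1: acc=41; fwd→41 fwd↓5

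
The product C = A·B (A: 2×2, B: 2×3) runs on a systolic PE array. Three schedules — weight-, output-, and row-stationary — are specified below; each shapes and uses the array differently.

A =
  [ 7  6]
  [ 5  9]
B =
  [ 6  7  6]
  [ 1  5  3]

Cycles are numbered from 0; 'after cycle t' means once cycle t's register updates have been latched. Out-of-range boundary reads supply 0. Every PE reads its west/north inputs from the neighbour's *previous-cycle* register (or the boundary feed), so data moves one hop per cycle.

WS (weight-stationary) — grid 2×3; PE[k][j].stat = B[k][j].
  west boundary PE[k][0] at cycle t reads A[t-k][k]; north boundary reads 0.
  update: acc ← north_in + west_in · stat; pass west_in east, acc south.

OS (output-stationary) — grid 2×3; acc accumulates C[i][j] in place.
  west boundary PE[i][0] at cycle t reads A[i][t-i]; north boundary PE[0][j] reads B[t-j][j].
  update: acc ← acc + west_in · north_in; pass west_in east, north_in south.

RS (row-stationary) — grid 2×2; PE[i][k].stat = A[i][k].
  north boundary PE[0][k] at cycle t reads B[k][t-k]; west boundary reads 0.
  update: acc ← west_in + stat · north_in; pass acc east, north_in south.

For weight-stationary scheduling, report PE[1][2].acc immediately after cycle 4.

WS on a 2×3 grid — tracing PE[1][2] and its feeders:
  after 0 — PE[0][2] acc=0, pass-E 0, pass-S 0
  after 0 — PE[1][1] acc=0, pass-E 0, pass-S 0
  after 0 — PE[1][2] acc=0, pass-E 0, pass-S 0
  after 1 — PE[0][2] acc=0, pass-E 0, pass-S 0
  after 1 — PE[1][1] acc=0, pass-E 0, pass-S 0
  after 1 — PE[1][2] acc=0, pass-E 0, pass-S 0
  after 2 — PE[0][2] acc=42, pass-E 7, pass-S 42
  after 2 — PE[1][1] acc=79, pass-E 6, pass-S 79
  after 2 — PE[1][2] acc=0, pass-E 0, pass-S 0
  after 3 — PE[0][2] acc=30, pass-E 5, pass-S 30
  after 3 — PE[1][1] acc=80, pass-E 9, pass-S 80
  after 3 — PE[1][2] acc=60, pass-E 6, pass-S 60
  after 4 — PE[0][2] acc=0, pass-E 0, pass-S 0
  after 4 — PE[1][1] acc=0, pass-E 0, pass-S 0
  after 4 — PE[1][2] acc=57, pass-E 9, pass-S 57

PE[1][2].acc = 57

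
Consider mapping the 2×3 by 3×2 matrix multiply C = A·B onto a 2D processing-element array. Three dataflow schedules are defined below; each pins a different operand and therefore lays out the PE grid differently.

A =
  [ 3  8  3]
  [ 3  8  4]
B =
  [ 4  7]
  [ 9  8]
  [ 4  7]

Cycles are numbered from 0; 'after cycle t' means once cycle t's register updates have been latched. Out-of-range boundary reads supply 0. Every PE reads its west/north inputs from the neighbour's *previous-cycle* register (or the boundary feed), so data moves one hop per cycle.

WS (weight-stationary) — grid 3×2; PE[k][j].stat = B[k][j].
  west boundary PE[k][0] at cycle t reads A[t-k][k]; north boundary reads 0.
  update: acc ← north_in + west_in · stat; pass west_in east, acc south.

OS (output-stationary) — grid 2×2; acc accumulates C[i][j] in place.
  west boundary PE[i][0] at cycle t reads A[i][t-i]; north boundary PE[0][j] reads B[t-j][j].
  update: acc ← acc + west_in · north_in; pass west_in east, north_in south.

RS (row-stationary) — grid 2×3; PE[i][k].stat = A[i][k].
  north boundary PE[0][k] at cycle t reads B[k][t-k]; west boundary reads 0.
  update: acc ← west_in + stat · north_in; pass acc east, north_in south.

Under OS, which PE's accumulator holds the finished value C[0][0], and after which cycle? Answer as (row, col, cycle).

OS: C[0][0] accumulates in PE[0][0]:
  after 0 — PE[0][0] acc=12, pass-E 3, pass-S 4
  after 1 — PE[0][0] acc=84, pass-E 8, pass-S 9
  after 2 — PE[0][0] acc=96, pass-E 3, pass-S 4

(row, col, cycle) = (0, 0, 2)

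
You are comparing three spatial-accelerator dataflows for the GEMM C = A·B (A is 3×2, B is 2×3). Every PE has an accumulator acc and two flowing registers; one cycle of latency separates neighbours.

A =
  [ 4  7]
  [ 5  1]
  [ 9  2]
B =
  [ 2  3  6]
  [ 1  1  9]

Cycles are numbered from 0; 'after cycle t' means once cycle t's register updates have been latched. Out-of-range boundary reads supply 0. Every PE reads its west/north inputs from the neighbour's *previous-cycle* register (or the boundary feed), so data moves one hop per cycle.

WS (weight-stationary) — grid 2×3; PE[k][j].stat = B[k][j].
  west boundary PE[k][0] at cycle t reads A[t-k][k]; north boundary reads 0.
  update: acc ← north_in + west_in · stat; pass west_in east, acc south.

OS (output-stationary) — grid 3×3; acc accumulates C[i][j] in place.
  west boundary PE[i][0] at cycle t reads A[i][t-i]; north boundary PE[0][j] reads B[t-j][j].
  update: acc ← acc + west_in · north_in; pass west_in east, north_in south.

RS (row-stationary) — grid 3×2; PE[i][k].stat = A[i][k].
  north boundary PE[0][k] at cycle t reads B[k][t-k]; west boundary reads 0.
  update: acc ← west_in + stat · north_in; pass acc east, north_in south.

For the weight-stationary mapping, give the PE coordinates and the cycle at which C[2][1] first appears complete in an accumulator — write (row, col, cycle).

WS: C[2][1] accumulates in PE[1][1]:
  after 0 — PE[1][1] acc=0, pass-E 0, pass-S 0
  after 1 — PE[1][1] acc=0, pass-E 0, pass-S 0
  after 2 — PE[1][1] acc=19, pass-E 7, pass-S 19
  after 3 — PE[1][1] acc=16, pass-E 1, pass-S 16
  after 4 — PE[1][1] acc=29, pass-E 2, pass-S 29

(row, col, cycle) = (1, 1, 4)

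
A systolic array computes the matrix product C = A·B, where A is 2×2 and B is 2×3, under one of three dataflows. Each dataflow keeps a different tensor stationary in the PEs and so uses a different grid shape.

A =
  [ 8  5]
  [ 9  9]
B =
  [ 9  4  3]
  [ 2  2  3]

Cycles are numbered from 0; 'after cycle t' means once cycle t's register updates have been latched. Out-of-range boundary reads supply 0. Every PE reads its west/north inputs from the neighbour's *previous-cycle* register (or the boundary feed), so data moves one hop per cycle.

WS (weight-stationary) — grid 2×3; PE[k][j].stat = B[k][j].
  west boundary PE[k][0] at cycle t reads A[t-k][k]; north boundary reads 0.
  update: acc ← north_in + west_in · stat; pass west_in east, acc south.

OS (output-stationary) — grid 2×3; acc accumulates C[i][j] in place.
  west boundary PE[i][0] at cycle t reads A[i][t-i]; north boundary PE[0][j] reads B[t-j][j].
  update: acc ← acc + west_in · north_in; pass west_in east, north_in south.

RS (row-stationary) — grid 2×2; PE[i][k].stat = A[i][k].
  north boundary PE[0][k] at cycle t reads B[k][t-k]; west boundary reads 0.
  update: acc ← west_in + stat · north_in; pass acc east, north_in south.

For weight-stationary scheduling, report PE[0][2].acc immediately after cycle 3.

PE[0][2].acc = 27

Tracing WS — 2×3 array, target PE[0][2]:
  @0  [0,1]  acc 0  |  →0  ↓0
  @0  [0,2]  acc 0  |  →0  ↓0
  @1  [0,1]  acc 32  |  →8  ↓32
  @1  [0,2]  acc 0  |  →0  ↓0
  @2  [0,1]  acc 36  |  →9  ↓36
  @2  [0,2]  acc 24  |  →8  ↓24
  @3  [0,1]  acc 0  |  →0  ↓0
  @3  [0,2]  acc 27  |  →9  ↓27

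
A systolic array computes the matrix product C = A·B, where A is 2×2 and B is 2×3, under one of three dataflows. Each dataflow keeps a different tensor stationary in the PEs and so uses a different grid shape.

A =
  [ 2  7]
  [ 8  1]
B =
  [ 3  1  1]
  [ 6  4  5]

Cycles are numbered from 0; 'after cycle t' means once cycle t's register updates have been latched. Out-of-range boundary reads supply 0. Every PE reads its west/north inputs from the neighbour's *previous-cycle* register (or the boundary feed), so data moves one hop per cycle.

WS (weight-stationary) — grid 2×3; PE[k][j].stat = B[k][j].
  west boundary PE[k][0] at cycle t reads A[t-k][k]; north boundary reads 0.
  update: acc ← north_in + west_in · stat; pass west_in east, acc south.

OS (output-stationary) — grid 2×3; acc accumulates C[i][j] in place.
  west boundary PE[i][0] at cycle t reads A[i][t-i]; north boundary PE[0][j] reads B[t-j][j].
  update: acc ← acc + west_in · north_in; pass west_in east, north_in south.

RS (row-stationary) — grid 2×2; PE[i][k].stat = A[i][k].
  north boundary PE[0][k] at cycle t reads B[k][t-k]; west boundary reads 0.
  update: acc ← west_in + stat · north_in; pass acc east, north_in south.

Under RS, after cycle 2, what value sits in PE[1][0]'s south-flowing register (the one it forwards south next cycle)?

register = 1

RS 2×2: PE[1][0] cycle-by-cycle (with neighbour feeds):
  c0 r0c0: 6 / 6 / 3
  c0 r1c0: 0 / 0 / 0
  c1 r0c0: 2 / 2 / 1
  c1 r1c0: 24 / 24 / 3
  c2 r0c0: 2 / 2 / 1
  c2 r1c0: 8 / 8 / 1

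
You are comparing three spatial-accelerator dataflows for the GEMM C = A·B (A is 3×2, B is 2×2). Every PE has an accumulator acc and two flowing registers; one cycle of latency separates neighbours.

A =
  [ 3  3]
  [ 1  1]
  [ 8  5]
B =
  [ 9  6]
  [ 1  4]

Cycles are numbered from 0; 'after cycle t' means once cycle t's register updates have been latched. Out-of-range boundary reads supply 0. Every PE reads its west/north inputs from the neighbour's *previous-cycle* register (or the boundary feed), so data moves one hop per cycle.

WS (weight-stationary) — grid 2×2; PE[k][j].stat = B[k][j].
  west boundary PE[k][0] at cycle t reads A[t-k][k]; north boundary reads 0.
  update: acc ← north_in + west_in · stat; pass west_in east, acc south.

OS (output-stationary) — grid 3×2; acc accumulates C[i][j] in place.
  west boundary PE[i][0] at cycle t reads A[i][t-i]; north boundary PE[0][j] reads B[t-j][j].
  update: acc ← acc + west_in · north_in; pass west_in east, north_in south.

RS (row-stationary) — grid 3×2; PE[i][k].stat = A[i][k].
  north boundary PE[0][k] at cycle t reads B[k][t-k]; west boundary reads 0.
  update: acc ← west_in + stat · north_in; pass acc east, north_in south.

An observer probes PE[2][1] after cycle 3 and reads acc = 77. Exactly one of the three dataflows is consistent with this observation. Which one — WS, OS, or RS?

WS (2×2): PE[2][1] does not exist.
OS [3×2] PE[2][1] across cycles:
  after 0 — PE[2][1] acc=0, pass-E 0, pass-S 0
  after 1 — PE[2][1] acc=0, pass-E 0, pass-S 0
  after 2 — PE[2][1] acc=0, pass-E 0, pass-S 0
  after 3 — PE[2][1] acc=48, pass-E 8, pass-S 6
RS [3×2] PE[2][1] across cycles:
  after 0 — PE[2][1] acc=0, pass-E 0, pass-S 0
  after 1 — PE[2][1] acc=0, pass-E 0, pass-S 0
  after 2 — PE[2][1] acc=0, pass-E 0, pass-S 0
  after 3 — PE[2][1] acc=77, pass-E 77, pass-S 1

dataflow = RS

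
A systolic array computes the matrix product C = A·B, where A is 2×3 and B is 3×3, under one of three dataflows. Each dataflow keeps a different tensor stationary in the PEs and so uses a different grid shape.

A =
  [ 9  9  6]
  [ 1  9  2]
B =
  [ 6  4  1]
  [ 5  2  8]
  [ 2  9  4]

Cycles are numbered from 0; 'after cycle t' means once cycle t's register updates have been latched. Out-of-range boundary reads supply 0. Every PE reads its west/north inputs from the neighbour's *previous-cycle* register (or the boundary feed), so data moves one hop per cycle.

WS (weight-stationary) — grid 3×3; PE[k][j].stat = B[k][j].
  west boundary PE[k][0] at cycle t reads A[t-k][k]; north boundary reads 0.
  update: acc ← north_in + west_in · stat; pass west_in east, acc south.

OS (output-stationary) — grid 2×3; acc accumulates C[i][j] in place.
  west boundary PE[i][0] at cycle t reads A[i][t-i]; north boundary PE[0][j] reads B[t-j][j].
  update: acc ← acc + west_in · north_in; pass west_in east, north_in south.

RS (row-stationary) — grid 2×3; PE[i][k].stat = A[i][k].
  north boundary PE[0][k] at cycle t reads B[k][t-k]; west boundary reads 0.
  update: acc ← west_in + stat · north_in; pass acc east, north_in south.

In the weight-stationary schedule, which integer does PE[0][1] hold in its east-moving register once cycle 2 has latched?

Tracing WS — 3×3 array, target PE[0][1]:
  [0] (0,0) acc=54 (h:9 v:54)
  [0] (0,1) acc=0 (h:0 v:0)
  [1] (0,0) acc=6 (h:1 v:6)
  [1] (0,1) acc=36 (h:9 v:36)
  [2] (0,0) acc=0 (h:0 v:0)
  [2] (0,1) acc=4 (h:1 v:4)

register = 1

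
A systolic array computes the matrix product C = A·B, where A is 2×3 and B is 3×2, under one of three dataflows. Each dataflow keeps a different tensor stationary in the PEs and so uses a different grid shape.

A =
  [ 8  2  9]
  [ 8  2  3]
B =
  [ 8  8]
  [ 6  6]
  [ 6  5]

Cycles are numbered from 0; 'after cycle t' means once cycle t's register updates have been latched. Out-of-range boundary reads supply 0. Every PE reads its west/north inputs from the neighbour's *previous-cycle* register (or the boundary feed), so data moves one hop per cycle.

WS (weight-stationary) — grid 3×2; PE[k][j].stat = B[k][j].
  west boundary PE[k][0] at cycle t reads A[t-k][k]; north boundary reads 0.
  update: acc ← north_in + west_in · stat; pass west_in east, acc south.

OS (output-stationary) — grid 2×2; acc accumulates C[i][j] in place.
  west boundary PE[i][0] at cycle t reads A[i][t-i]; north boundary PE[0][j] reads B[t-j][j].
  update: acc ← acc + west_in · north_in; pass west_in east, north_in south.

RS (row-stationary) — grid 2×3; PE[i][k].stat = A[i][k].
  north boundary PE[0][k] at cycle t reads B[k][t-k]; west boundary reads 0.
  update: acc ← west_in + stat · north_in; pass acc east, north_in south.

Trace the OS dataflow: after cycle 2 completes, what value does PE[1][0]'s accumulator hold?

OS 2×2: PE[1][0] cycle-by-cycle (with neighbour feeds):
  c0 r0c0: 64 / 8 / 8
  c0 r1c0: 0 / 0 / 0
  c1 r0c0: 76 / 2 / 6
  c1 r1c0: 64 / 8 / 8
  c2 r0c0: 130 / 9 / 6
  c2 r1c0: 76 / 2 / 6

PE[1][0].acc = 76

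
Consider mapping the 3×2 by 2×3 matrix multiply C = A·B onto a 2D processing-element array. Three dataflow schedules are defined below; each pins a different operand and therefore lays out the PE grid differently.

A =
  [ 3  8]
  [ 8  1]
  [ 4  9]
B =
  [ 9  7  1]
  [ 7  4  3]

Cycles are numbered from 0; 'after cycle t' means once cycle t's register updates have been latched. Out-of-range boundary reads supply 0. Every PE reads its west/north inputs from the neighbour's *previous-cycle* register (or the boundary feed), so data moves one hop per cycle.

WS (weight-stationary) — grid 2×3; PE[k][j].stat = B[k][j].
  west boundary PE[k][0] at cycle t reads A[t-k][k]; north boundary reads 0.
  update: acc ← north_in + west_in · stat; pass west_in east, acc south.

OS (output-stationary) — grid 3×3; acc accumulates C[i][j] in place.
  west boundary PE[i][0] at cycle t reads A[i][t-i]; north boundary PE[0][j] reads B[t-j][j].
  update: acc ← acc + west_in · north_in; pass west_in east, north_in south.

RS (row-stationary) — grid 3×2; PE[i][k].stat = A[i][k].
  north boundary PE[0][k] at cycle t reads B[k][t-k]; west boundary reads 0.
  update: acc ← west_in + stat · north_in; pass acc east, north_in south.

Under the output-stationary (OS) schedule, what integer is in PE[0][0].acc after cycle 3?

OS 3×3: PE[0][0] cycle-by-cycle (with neighbour feeds):
  [0] (0,0) acc=27 (h:3 v:9)
  [1] (0,0) acc=83 (h:8 v:7)
  [2] (0,0) acc=83 (h:0 v:0)
  [3] (0,0) acc=83 (h:0 v:0)

PE[0][0].acc = 83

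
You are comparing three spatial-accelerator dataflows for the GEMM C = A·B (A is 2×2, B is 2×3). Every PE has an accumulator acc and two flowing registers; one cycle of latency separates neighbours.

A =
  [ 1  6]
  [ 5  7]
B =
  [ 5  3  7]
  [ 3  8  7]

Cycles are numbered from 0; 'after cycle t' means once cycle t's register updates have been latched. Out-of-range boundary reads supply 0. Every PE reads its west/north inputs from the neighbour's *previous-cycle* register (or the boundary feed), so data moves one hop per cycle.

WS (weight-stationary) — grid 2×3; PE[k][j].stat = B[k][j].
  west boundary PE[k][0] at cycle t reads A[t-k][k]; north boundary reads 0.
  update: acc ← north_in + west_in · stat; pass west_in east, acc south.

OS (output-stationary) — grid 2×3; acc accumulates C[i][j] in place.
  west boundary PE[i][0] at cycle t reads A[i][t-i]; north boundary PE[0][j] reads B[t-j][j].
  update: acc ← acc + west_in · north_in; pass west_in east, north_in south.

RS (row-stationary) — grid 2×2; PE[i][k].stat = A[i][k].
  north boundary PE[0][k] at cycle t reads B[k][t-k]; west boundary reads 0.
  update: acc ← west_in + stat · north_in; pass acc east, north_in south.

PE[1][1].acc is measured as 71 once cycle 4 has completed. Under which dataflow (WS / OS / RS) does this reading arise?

dataflow = OS

— WS: 2×3; PE[1][1] trace:
  c0 r1c1: 0 / 0 / 0
  c1 r1c1: 0 / 0 / 0
  c2 r1c1: 51 / 6 / 51
  c3 r1c1: 71 / 7 / 71
  c4 r1c1: 0 / 0 / 0
— OS: 2×3; PE[1][1] trace:
  c0 r1c1: 0 / 0 / 0
  c1 r1c1: 0 / 0 / 0
  c2 r1c1: 15 / 5 / 3
  c3 r1c1: 71 / 7 / 8
  c4 r1c1: 71 / 0 / 0
— RS: 2×2; PE[1][1] trace:
  c0 r1c1: 0 / 0 / 0
  c1 r1c1: 0 / 0 / 0
  c2 r1c1: 46 / 46 / 3
  c3 r1c1: 71 / 71 / 8
  c4 r1c1: 84 / 84 / 7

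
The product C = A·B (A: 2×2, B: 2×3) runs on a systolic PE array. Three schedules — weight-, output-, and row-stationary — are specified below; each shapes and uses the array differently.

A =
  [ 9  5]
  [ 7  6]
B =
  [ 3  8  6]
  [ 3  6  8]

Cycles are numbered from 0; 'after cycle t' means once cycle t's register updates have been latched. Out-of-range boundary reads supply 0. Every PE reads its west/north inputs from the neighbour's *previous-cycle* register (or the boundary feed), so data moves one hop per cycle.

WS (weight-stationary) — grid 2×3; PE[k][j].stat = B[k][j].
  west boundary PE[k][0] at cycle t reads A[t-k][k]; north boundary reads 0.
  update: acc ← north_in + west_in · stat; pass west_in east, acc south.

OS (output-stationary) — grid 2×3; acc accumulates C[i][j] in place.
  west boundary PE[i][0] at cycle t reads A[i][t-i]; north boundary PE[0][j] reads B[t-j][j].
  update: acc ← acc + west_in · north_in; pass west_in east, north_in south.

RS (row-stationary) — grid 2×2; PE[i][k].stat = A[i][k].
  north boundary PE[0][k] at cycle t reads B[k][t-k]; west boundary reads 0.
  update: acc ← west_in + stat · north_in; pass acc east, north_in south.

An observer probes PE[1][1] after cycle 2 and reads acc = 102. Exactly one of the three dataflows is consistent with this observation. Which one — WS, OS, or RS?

— WS: 2×3; PE[1][1] trace:
  0: (1,1).acc=0  regs=<0,0>
  1: (1,1).acc=0  regs=<0,0>
  2: (1,1).acc=102  regs=<5,102>
— OS: 2×3; PE[1][1] trace:
  0: (1,1).acc=0  regs=<0,0>
  1: (1,1).acc=0  regs=<0,0>
  2: (1,1).acc=56  regs=<7,8>
— RS: 2×2; PE[1][1] trace:
  0: (1,1).acc=0  regs=<0,0>
  1: (1,1).acc=0  regs=<0,0>
  2: (1,1).acc=39  regs=<39,3>

dataflow = WS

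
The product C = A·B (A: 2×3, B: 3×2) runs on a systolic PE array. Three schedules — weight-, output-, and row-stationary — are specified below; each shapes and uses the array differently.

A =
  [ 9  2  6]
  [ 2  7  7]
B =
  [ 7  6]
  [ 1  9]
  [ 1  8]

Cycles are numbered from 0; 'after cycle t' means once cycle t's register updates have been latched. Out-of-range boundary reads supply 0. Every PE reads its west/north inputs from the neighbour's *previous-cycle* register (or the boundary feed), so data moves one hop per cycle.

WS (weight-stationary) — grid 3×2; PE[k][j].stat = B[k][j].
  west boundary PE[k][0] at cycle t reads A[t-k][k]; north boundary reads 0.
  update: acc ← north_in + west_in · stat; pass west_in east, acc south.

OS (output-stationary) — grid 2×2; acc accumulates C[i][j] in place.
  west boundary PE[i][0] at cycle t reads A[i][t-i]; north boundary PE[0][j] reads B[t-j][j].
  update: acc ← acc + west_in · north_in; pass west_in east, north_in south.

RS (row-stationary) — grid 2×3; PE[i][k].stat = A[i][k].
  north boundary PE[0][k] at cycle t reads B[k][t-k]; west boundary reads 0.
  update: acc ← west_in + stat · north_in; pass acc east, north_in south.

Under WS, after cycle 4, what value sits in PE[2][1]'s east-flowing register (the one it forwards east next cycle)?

Tracing WS — 3×2 array, target PE[2][1]:
  0: (1,1).acc=0  regs=<0,0>
  0: (2,0).acc=0  regs=<0,0>
  0: (2,1).acc=0  regs=<0,0>
  1: (1,1).acc=0  regs=<0,0>
  1: (2,0).acc=0  regs=<0,0>
  1: (2,1).acc=0  regs=<0,0>
  2: (1,1).acc=72  regs=<2,72>
  2: (2,0).acc=71  regs=<6,71>
  2: (2,1).acc=0  regs=<0,0>
  3: (1,1).acc=75  regs=<7,75>
  3: (2,0).acc=28  regs=<7,28>
  3: (2,1).acc=120  regs=<6,120>
  4: (1,1).acc=0  regs=<0,0>
  4: (2,0).acc=0  regs=<0,0>
  4: (2,1).acc=131  regs=<7,131>

register = 7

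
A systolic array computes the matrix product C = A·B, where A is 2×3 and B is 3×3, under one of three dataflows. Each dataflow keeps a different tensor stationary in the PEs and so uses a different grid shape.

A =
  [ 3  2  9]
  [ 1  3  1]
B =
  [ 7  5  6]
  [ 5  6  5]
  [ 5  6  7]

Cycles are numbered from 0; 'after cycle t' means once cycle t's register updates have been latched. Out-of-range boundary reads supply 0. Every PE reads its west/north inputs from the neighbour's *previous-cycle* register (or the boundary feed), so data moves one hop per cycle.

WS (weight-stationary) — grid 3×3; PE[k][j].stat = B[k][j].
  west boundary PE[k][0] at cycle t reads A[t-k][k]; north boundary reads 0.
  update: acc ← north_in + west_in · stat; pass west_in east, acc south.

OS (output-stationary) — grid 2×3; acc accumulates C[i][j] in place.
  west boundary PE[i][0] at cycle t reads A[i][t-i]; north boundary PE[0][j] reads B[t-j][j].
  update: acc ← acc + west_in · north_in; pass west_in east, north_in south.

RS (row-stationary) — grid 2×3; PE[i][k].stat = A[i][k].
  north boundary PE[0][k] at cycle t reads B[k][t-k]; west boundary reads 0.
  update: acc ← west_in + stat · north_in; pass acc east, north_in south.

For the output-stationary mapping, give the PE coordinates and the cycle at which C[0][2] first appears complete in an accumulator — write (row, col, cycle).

(row, col, cycle) = (0, 2, 4)

OS — PE[0][2] is where C[0][2] collects:
  step 0 · PE0,2: acc=0; fwd→0 fwd↓0
  step 1 · PE0,2: acc=0; fwd→0 fwd↓0
  step 2 · PE0,2: acc=18; fwd→3 fwd↓6
  step 3 · PE0,2: acc=28; fwd→2 fwd↓5
  step 4 · PE0,2: acc=91; fwd→9 fwd↓7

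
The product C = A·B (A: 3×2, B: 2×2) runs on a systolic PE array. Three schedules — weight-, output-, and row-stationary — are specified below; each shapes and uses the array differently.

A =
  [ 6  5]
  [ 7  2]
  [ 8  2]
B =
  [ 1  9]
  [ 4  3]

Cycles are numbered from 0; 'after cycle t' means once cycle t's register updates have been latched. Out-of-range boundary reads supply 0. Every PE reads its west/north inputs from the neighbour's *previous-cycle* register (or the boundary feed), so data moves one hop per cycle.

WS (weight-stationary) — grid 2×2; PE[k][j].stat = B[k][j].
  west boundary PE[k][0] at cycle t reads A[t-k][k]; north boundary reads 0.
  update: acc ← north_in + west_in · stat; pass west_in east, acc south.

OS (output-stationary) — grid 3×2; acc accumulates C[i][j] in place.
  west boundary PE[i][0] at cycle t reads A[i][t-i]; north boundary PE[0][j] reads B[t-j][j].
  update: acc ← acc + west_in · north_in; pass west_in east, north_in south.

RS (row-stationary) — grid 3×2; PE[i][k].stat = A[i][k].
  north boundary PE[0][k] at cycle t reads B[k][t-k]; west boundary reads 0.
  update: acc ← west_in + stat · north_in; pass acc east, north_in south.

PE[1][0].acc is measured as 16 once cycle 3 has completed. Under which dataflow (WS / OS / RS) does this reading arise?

dataflow = WS

WS [2×2] PE[1][0] across cycles:
  0: (1,0).acc=0  regs=<0,0>
  1: (1,0).acc=26  regs=<5,26>
  2: (1,0).acc=15  regs=<2,15>
  3: (1,0).acc=16  regs=<2,16>
OS [3×2] PE[1][0] across cycles:
  0: (1,0).acc=0  regs=<0,0>
  1: (1,0).acc=7  regs=<7,1>
  2: (1,0).acc=15  regs=<2,4>
  3: (1,0).acc=15  regs=<0,0>
RS [3×2] PE[1][0] across cycles:
  0: (1,0).acc=0  regs=<0,0>
  1: (1,0).acc=7  regs=<7,1>
  2: (1,0).acc=63  regs=<63,9>
  3: (1,0).acc=0  regs=<0,0>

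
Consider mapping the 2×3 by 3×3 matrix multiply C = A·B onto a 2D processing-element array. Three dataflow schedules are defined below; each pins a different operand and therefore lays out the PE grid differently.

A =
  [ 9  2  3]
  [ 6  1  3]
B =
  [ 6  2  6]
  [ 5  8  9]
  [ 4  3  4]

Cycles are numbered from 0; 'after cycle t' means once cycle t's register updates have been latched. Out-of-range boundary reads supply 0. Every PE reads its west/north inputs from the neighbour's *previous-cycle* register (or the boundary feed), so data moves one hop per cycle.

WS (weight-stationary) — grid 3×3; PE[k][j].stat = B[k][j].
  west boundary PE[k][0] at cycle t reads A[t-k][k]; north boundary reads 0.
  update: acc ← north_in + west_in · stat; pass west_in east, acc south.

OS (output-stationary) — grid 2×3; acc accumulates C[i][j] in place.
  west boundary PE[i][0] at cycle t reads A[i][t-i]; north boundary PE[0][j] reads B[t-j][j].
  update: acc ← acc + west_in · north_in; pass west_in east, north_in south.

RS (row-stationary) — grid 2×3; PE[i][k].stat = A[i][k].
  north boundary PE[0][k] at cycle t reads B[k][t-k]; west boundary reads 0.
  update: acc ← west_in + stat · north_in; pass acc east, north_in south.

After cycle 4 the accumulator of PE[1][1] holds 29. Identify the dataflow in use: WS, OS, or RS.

WS (3×3 grid), PE[1][1]:
  c0 r1c1: 0 / 0 / 0
  c1 r1c1: 0 / 0 / 0
  c2 r1c1: 34 / 2 / 34
  c3 r1c1: 20 / 1 / 20
  c4 r1c1: 0 / 0 / 0
OS (2×3 grid), PE[1][1]:
  c0 r1c1: 0 / 0 / 0
  c1 r1c1: 0 / 0 / 0
  c2 r1c1: 12 / 6 / 2
  c3 r1c1: 20 / 1 / 8
  c4 r1c1: 29 / 3 / 3
RS (2×3 grid), PE[1][1]:
  c0 r1c1: 0 / 0 / 0
  c1 r1c1: 0 / 0 / 0
  c2 r1c1: 41 / 41 / 5
  c3 r1c1: 20 / 20 / 8
  c4 r1c1: 45 / 45 / 9

dataflow = OS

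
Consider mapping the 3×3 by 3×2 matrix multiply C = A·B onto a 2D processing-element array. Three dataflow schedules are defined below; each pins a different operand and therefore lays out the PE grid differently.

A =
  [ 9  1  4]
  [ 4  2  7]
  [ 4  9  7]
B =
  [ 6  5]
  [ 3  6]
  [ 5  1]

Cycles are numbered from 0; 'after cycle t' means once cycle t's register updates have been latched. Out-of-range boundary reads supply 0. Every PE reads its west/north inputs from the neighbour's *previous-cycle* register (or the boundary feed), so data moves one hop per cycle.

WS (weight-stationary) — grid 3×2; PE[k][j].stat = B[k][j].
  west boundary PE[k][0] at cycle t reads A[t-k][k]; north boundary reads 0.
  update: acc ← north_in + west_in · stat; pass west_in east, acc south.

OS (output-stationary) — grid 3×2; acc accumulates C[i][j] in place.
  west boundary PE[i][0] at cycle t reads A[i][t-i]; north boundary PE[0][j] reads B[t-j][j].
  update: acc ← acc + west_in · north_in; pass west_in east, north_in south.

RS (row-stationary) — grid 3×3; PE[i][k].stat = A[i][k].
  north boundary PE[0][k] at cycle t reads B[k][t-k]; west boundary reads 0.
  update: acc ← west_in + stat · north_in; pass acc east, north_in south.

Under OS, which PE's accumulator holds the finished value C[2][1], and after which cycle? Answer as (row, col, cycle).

OS — PE[2][1] is where C[2][1] collects:
  t=0 PE[2][1]: acc=0 h=0 v=0
  t=1 PE[2][1]: acc=0 h=0 v=0
  t=2 PE[2][1]: acc=0 h=0 v=0
  t=3 PE[2][1]: acc=20 h=4 v=5
  t=4 PE[2][1]: acc=74 h=9 v=6
  t=5 PE[2][1]: acc=81 h=7 v=1

(row, col, cycle) = (2, 1, 5)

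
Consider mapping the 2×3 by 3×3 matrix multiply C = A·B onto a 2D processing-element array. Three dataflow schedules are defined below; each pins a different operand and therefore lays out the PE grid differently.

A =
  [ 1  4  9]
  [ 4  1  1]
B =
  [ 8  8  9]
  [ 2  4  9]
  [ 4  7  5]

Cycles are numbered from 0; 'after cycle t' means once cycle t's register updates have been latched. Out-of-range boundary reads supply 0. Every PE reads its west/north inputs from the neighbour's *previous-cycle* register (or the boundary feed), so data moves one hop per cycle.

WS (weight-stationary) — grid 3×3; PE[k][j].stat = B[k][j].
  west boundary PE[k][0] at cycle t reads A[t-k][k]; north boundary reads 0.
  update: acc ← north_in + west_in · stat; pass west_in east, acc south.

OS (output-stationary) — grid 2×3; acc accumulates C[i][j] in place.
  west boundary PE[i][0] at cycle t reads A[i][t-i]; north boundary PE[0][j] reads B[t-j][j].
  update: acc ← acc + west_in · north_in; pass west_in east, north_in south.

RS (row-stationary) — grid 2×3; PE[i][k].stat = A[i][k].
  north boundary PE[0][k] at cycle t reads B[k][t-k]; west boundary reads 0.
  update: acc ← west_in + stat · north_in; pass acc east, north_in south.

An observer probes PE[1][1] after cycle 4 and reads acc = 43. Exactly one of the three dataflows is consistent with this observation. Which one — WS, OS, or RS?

dataflow = OS

Under WS (3×3), PE[1][1]:
  c0 r1c1: 0 / 0 / 0
  c1 r1c1: 0 / 0 / 0
  c2 r1c1: 24 / 4 / 24
  c3 r1c1: 36 / 1 / 36
  c4 r1c1: 0 / 0 / 0
Under OS (2×3), PE[1][1]:
  c0 r1c1: 0 / 0 / 0
  c1 r1c1: 0 / 0 / 0
  c2 r1c1: 32 / 4 / 8
  c3 r1c1: 36 / 1 / 4
  c4 r1c1: 43 / 1 / 7
Under RS (2×3), PE[1][1]:
  c0 r1c1: 0 / 0 / 0
  c1 r1c1: 0 / 0 / 0
  c2 r1c1: 34 / 34 / 2
  c3 r1c1: 36 / 36 / 4
  c4 r1c1: 45 / 45 / 9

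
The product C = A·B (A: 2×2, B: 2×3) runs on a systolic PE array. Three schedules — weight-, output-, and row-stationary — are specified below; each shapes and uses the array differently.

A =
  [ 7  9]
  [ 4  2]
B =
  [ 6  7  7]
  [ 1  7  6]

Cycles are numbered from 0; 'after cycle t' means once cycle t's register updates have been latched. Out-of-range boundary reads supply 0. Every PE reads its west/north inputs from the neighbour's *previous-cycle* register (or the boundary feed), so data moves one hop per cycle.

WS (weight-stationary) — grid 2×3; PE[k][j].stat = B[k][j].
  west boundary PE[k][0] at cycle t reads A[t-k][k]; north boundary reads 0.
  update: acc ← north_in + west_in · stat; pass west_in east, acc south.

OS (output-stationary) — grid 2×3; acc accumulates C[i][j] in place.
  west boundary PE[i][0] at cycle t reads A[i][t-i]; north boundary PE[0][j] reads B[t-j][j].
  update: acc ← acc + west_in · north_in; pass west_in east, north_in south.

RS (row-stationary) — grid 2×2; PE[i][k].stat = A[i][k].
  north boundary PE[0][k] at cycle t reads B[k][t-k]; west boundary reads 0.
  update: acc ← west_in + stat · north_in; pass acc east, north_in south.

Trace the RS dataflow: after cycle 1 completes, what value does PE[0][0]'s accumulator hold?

RS on a 2×2 grid — tracing PE[0][0] and its feeders:
  @0  [0,0]  acc 42  |  →42  ↓6
  @1  [0,0]  acc 49  |  →49  ↓7

PE[0][0].acc = 49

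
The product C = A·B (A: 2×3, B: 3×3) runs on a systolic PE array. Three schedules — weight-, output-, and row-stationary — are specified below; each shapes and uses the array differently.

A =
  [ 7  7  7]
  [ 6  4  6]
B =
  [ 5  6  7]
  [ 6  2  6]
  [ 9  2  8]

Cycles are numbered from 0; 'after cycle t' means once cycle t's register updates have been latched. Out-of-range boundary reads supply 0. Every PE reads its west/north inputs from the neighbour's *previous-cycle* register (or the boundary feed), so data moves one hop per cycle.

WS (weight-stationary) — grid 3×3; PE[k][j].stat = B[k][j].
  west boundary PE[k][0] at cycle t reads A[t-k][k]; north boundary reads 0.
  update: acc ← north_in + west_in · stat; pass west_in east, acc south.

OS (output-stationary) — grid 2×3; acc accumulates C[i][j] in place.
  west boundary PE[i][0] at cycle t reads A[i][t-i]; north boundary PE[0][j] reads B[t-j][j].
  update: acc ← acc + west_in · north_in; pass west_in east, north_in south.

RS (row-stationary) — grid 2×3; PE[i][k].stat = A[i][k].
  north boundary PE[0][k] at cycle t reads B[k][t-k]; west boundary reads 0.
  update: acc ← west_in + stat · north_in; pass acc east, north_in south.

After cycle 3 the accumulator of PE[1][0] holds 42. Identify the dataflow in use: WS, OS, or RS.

dataflow = RS

WS (3×3 grid), PE[1][0]:
  0: (1,0).acc=0  regs=<0,0>
  1: (1,0).acc=77  regs=<7,77>
  2: (1,0).acc=54  regs=<4,54>
  3: (1,0).acc=0  regs=<0,0>
OS (2×3 grid), PE[1][0]:
  0: (1,0).acc=0  regs=<0,0>
  1: (1,0).acc=30  regs=<6,5>
  2: (1,0).acc=54  regs=<4,6>
  3: (1,0).acc=108  regs=<6,9>
RS (2×3 grid), PE[1][0]:
  0: (1,0).acc=0  regs=<0,0>
  1: (1,0).acc=30  regs=<30,5>
  2: (1,0).acc=36  regs=<36,6>
  3: (1,0).acc=42  regs=<42,7>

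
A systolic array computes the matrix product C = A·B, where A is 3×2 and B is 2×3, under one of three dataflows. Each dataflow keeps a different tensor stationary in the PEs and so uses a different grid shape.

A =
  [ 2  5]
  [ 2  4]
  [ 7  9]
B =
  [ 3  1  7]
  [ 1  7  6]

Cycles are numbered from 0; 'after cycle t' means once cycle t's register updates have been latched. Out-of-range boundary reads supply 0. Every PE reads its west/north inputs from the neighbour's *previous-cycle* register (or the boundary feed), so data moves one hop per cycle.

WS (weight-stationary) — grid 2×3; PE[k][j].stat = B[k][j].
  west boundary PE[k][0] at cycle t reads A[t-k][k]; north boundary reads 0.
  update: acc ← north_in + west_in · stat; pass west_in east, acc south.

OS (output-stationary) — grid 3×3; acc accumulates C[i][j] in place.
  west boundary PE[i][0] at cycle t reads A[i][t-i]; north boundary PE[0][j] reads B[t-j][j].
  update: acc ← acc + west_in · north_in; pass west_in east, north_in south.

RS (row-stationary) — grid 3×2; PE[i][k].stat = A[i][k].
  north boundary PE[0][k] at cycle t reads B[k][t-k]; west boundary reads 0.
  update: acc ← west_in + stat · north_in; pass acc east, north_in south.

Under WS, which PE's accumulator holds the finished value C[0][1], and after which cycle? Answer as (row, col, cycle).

WS — PE[1][1] is where C[0][1] collects:
  0: (1,1).acc=0  regs=<0,0>
  1: (1,1).acc=0  regs=<0,0>
  2: (1,1).acc=37  regs=<5,37>

(row, col, cycle) = (1, 1, 2)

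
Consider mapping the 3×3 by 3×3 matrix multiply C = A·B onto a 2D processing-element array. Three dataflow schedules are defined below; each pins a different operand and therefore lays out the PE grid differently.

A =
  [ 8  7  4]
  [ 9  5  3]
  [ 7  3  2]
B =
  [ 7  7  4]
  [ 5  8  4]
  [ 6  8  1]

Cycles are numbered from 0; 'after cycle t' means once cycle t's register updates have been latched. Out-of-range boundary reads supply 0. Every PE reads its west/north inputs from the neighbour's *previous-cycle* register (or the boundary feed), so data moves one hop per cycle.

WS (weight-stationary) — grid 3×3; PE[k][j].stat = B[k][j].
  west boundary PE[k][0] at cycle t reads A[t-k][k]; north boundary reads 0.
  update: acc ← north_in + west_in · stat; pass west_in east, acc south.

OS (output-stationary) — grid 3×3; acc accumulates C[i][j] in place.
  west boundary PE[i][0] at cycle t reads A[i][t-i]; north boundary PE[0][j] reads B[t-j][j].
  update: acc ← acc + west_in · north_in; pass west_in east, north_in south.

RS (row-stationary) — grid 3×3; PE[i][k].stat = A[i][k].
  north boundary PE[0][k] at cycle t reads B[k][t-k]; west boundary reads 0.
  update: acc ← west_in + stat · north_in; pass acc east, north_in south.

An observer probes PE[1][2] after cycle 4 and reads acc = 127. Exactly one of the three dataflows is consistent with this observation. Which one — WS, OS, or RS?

dataflow = RS

— WS: 3×3; PE[1][2] trace:
  0: (1,2).acc=0  regs=<0,0>
  1: (1,2).acc=0  regs=<0,0>
  2: (1,2).acc=0  regs=<0,0>
  3: (1,2).acc=60  regs=<7,60>
  4: (1,2).acc=56  regs=<5,56>
— OS: 3×3; PE[1][2] trace:
  0: (1,2).acc=0  regs=<0,0>
  1: (1,2).acc=0  regs=<0,0>
  2: (1,2).acc=0  regs=<0,0>
  3: (1,2).acc=36  regs=<9,4>
  4: (1,2).acc=56  regs=<5,4>
— RS: 3×3; PE[1][2] trace:
  0: (1,2).acc=0  regs=<0,0>
  1: (1,2).acc=0  regs=<0,0>
  2: (1,2).acc=0  regs=<0,0>
  3: (1,2).acc=106  regs=<106,6>
  4: (1,2).acc=127  regs=<127,8>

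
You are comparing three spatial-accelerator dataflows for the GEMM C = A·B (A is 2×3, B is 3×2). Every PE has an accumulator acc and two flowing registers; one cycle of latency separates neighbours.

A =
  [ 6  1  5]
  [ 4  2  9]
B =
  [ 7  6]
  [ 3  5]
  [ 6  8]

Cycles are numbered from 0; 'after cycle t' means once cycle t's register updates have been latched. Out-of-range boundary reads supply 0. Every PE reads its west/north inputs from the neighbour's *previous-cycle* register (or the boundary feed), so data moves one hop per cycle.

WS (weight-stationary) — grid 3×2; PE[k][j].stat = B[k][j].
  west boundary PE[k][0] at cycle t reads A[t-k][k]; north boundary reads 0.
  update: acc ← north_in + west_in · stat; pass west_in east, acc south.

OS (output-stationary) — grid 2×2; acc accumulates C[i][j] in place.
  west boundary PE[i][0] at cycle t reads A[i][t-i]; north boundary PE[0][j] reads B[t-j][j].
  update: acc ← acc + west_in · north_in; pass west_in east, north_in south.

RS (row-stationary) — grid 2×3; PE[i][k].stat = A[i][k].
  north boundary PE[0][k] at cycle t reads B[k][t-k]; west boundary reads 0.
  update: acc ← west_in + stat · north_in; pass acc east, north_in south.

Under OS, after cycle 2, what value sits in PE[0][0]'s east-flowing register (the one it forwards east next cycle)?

register = 5

OS on a 2×2 grid — tracing PE[0][0] and its feeders:
  t=0 PE[0][0]: acc=42 h=6 v=7
  t=1 PE[0][0]: acc=45 h=1 v=3
  t=2 PE[0][0]: acc=75 h=5 v=6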